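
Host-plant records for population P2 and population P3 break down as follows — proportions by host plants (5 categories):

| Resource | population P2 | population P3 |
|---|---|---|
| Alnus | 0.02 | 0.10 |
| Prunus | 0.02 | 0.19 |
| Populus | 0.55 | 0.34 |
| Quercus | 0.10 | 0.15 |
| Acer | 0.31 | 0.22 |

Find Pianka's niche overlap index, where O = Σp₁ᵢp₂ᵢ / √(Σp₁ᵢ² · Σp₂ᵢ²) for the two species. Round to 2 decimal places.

0.89

Σ p₁ᵢp₂ᵢ = 0.0020 + 0.0038 + 0.1870 + 0.0150 + 0.0682 = 0.2760
Σp_1ᵢ² = 0.02² + 0.02² + 0.55² + 0.10² + 0.31² = 0.0004 + 0.0004 + 0.3025 + 0.0100 + 0.0961 = 0.4094
Σp_2ᵢ² = 0.10² + 0.19² + 0.34² + 0.15² + 0.22² = 0.0100 + 0.0361 + 0.1156 + 0.0225 + 0.0484 = 0.2326
O = 0.2760 / √(0.4094 × 0.2326) = 0.2760 / 0.30859 = 0.8944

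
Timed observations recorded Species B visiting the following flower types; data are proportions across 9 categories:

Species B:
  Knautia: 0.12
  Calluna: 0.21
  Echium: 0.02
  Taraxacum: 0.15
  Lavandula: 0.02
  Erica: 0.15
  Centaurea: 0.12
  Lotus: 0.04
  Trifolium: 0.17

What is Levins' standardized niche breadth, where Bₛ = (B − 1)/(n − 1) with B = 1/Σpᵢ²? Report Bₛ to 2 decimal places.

Σpᵢ² = 0.12² + 0.21² + 0.02² + 0.15² + 0.02² + 0.15² + 0.12² + 0.04² + 0.17² = 0.0144 + 0.0441 + 0.0004 + 0.0225 + 0.0004 + 0.0225 + 0.0144 + 0.0016 + 0.0289 = 0.1492
B = 1 / 0.1492 = 6.7024
Bₛ = (B − 1)/(n − 1) = (6.7024 − 1)/(9 − 1) = 5.7024/8 = 0.7128

0.71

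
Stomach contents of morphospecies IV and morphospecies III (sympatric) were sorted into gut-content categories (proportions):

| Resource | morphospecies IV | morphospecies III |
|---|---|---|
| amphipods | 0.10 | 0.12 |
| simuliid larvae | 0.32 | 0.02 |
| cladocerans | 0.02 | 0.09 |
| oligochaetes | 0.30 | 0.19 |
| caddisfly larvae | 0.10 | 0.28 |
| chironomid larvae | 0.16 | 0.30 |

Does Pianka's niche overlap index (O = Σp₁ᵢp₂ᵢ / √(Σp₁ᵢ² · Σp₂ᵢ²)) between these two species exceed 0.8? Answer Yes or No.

No

Σ p₁ᵢp₂ᵢ = 0.0120 + 0.0064 + 0.0018 + 0.0570 + 0.0280 + 0.0480 = 0.1532
Σp_1ᵢ² = 0.10² + 0.32² + 0.02² + 0.30² + 0.10² + 0.16² = 0.0100 + 0.1024 + 0.0004 + 0.0900 + 0.0100 + 0.0256 = 0.2384
Σp_2ᵢ² = 0.12² + 0.02² + 0.09² + 0.19² + 0.28² + 0.30² = 0.0144 + 0.0004 + 0.0081 + 0.0361 + 0.0784 + 0.0900 = 0.2274
O = 0.1532 / √(0.2384 × 0.2274) = 0.1532 / 0.23284 = 0.6580
O = 0.6580 < 0.8 → No.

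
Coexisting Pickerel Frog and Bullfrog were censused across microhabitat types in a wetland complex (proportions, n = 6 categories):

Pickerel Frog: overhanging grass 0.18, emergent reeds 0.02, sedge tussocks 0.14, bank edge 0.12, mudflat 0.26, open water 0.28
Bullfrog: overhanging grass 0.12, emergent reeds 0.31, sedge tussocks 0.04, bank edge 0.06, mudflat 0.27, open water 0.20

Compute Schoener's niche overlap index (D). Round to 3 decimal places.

Σ|p₁ᵢ − p₂ᵢ| = 0.06 + 0.29 + 0.10 + 0.06 + 0.01 + 0.08 = 0.60
D = 1 − ½ × 0.60 = 1 − 0.300 = 0.70000

0.700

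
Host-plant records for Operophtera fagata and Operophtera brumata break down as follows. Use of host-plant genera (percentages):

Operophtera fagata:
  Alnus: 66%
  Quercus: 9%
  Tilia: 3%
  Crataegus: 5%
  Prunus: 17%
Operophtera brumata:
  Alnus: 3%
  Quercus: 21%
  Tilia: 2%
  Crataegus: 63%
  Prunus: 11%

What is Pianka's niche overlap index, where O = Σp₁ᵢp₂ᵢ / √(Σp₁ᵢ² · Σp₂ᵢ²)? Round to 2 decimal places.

Convert percentages to proportions (divide by 100).
Σ p₁ᵢp₂ᵢ = 0.0198 + 0.0189 + 0.0006 + 0.0315 + 0.0187 = 0.0895
Σp_1ᵢ² = 0.66² + 0.09² + 0.03² + 0.05² + 0.17² = 0.4356 + 0.0081 + 0.0009 + 0.0025 + 0.0289 = 0.4760
Σp_2ᵢ² = 0.03² + 0.21² + 0.02² + 0.63² + 0.11² = 0.0009 + 0.0441 + 0.0004 + 0.3969 + 0.0121 = 0.4544
O = 0.0895 / √(0.4760 × 0.4544) = 0.0895 / 0.46507 = 0.1924

0.19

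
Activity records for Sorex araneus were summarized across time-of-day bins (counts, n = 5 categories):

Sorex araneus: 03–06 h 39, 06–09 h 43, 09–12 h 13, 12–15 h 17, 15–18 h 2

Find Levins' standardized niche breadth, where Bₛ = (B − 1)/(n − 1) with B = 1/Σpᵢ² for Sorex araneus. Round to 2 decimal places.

Proportions for Sorex araneus (n=114): 39/114=0.3421, 43/114=0.3772, 13/114=0.1140, 17/114=0.1491, 2/114=0.0175
Σpᵢ² = 0.3421² + 0.3772² + 0.1140² + 0.1491² + 0.0175² = 0.117032 + 0.142280 + 0.012996 + 0.022231 + 0.000306 = 0.294845
B = 1 / 0.294845 = 3.3916
Bₛ = (B − 1)/(n − 1) = (3.3916 − 1)/(5 − 1) = 2.3916/4 = 0.5979

0.60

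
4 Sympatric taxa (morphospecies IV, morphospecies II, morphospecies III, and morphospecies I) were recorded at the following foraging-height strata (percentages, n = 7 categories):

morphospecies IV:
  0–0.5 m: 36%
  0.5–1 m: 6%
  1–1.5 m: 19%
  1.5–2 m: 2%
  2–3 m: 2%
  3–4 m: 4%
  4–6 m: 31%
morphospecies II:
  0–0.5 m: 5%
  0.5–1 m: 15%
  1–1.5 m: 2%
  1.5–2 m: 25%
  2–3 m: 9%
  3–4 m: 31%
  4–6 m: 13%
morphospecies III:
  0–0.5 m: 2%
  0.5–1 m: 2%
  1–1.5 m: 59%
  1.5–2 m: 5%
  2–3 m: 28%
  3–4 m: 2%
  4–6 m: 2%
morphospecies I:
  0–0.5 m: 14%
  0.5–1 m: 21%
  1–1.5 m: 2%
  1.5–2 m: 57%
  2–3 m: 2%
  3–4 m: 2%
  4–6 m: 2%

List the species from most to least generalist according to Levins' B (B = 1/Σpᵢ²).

Convert percentages to proportions (divide by 100).
Σp_IVᵢ² = 0.36² + 0.06² + 0.19² + 0.02² + 0.02² + 0.04² + 0.31² = 0.1296 + 0.0036 + 0.0361 + 0.0004 + 0.0004 + 0.0016 + 0.0961 = 0.2678
B_IV = 1 / 0.2678 = 3.7341
Σp_IIᵢ² = 0.05² + 0.15² + 0.02² + 0.25² + 0.09² + 0.31² + 0.13² = 0.0025 + 0.0225 + 0.0004 + 0.0625 + 0.0081 + 0.0961 + 0.0169 = 0.2090
B_II = 1 / 0.2090 = 4.7847
Σp_IIIᵢ² = 0.02² + 0.02² + 0.59² + 0.05² + 0.28² + 0.02² + 0.02² = 0.0004 + 0.0004 + 0.3481 + 0.0025 + 0.0784 + 0.0004 + 0.0004 = 0.4306
B_III = 1 / 0.4306 = 2.3223
Σp_Iᵢ² = 0.14² + 0.21² + 0.02² + 0.57² + 0.02² + 0.02² + 0.02² = 0.0196 + 0.0441 + 0.0004 + 0.3249 + 0.0004 + 0.0004 + 0.0004 = 0.3902
B_I = 1 / 0.3902 = 2.5628
Ranking by B (broadest → narrowest): morphospecies II (4.78) > morphospecies IV (3.73) > morphospecies I (2.56) > morphospecies III (2.32)

morphospecies II > morphospecies IV > morphospecies I > morphospecies III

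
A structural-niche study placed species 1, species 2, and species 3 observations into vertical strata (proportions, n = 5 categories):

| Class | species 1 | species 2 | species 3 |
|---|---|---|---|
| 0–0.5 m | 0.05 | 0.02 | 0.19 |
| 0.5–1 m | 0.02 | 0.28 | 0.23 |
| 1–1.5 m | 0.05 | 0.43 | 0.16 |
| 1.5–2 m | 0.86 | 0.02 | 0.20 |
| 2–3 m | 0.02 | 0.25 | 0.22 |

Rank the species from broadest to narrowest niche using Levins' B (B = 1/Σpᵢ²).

species 3 > species 2 > species 1

Σp_1ᵢ² = 0.05² + 0.02² + 0.05² + 0.86² + 0.02² = 0.0025 + 0.0004 + 0.0025 + 0.7396 + 0.0004 = 0.7454
B_1 = 1 / 0.7454 = 1.3416
Σp_2ᵢ² = 0.02² + 0.28² + 0.43² + 0.02² + 0.25² = 0.0004 + 0.0784 + 0.1849 + 0.0004 + 0.0625 = 0.3266
B_2 = 1 / 0.3266 = 3.0618
Σp_3ᵢ² = 0.19² + 0.23² + 0.16² + 0.20² + 0.22² = 0.0361 + 0.0529 + 0.0256 + 0.0400 + 0.0484 = 0.2030
B_3 = 1 / 0.2030 = 4.9261
Ranking by B (broadest → narrowest): species 3 (4.93) > species 2 (3.06) > species 1 (1.34)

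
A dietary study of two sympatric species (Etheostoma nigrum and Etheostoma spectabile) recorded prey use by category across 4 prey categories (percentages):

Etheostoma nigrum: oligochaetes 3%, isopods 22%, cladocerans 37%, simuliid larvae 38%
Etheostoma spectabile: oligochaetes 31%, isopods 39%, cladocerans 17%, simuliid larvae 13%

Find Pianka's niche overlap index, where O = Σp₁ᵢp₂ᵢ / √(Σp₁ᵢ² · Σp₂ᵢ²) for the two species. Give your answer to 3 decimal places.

Convert percentages to proportions (divide by 100).
Σ p₁ᵢp₂ᵢ = 0.0093 + 0.0858 + 0.0629 + 0.0494 = 0.2074
Σp_1ᵢ² = 0.03² + 0.22² + 0.37² + 0.38² = 0.0009 + 0.0484 + 0.1369 + 0.1444 = 0.3306
Σp_2ᵢ² = 0.31² + 0.39² + 0.17² + 0.13² = 0.0961 + 0.1521 + 0.0289 + 0.0169 = 0.2940
O = 0.2074 / √(0.3306 × 0.2940) = 0.2074 / 0.311763 = 0.66525

0.665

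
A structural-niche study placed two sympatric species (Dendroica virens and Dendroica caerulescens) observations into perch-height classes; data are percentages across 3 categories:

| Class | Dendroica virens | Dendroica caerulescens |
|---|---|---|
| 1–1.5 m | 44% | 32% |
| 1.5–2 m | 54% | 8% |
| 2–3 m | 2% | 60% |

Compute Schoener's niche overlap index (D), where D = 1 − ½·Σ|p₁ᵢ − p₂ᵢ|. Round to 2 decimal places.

Convert percentages to proportions (divide by 100).
Σ|p₁ᵢ − p₂ᵢ| = 0.12 + 0.46 + 0.58 = 1.16
D = 1 − ½ × 1.16 = 1 − 0.580 = 0.4200

0.42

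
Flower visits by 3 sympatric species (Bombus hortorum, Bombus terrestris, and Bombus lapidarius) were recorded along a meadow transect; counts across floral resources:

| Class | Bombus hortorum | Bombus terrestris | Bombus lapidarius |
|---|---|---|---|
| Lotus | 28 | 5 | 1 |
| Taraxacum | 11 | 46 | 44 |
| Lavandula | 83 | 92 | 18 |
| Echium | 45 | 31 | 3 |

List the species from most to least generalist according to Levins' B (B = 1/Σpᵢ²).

Bombus hortorum > Bombus terrestris > Bombus lapidarius

Proportions for Bombus hortorum (n=167): 28/167=0.1677, 11/167=0.0659, 83/167=0.4970, 45/167=0.2695
Proportions for Bombus terrestris (n=174): 5/174=0.0287, 46/174=0.2644, 92/174=0.5287, 31/174=0.1782
Proportions for Bombus lapidarius (n=66): 1/66=0.0152, 44/66=0.6667, 18/66=0.2727, 3/66=0.0455
Σp_hortᵢ² = 0.1677² + 0.0659² + 0.4970² + 0.2695² = 0.028123 + 0.004343 + 0.247009 + 0.072630 = 0.352105
B_hort = 1 / 0.352105 = 2.8401
Σp_terrᵢ² = 0.0287² + 0.2644² + 0.5287² + 0.1782² = 0.000824 + 0.069907 + 0.279524 + 0.031755 = 0.382010
B_terr = 1 / 0.382010 = 2.6177
Σp_lapiᵢ² = 0.0152² + 0.6667² + 0.2727² + 0.0455² = 0.000231 + 0.444489 + 0.074365 + 0.002070 = 0.521155
B_lapi = 1 / 0.521155 = 1.9188
Ranking by B (broadest → narrowest): Bombus hortorum (2.84) > Bombus terrestris (2.62) > Bombus lapidarius (1.92)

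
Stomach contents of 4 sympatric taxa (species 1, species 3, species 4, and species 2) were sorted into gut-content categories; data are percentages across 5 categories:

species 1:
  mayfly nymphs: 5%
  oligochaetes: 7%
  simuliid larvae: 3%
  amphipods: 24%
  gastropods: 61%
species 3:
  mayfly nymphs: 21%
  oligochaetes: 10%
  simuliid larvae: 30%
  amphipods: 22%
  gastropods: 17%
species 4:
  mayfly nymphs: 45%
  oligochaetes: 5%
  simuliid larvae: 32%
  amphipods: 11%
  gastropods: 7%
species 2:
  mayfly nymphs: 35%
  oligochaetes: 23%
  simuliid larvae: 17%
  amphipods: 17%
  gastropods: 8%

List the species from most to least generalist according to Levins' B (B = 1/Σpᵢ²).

Convert percentages to proportions (divide by 100).
Σp_1ᵢ² = 0.05² + 0.07² + 0.03² + 0.24² + 0.61² = 0.0025 + 0.0049 + 0.0009 + 0.0576 + 0.3721 = 0.4380
B_1 = 1 / 0.4380 = 2.2831
Σp_3ᵢ² = 0.21² + 0.10² + 0.30² + 0.22² + 0.17² = 0.0441 + 0.0100 + 0.0900 + 0.0484 + 0.0289 = 0.2214
B_3 = 1 / 0.2214 = 4.5167
Σp_4ᵢ² = 0.45² + 0.05² + 0.32² + 0.11² + 0.07² = 0.2025 + 0.0025 + 0.1024 + 0.0121 + 0.0049 = 0.3244
B_4 = 1 / 0.3244 = 3.0826
Σp_2ᵢ² = 0.35² + 0.23² + 0.17² + 0.17² + 0.08² = 0.1225 + 0.0529 + 0.0289 + 0.0289 + 0.0064 = 0.2396
B_2 = 1 / 0.2396 = 4.1736
Ranking by B (broadest → narrowest): species 3 (4.52) > species 2 (4.17) > species 4 (3.08) > species 1 (2.28)

species 3 > species 2 > species 4 > species 1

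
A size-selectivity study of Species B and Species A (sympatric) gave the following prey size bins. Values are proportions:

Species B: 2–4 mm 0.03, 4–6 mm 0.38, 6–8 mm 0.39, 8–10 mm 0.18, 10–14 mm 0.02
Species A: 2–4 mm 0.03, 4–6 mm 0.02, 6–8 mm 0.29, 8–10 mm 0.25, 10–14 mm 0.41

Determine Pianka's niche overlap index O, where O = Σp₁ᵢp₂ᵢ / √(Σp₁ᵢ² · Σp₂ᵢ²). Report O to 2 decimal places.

0.54

Σ p₁ᵢp₂ᵢ = 0.0009 + 0.0076 + 0.1131 + 0.0450 + 0.0082 = 0.1748
Σp_1ᵢ² = 0.03² + 0.38² + 0.39² + 0.18² + 0.02² = 0.0009 + 0.1444 + 0.1521 + 0.0324 + 0.0004 = 0.3302
Σp_2ᵢ² = 0.03² + 0.02² + 0.29² + 0.25² + 0.41² = 0.0009 + 0.0004 + 0.0841 + 0.0625 + 0.1681 = 0.3160
O = 0.1748 / √(0.3302 × 0.3160) = 0.1748 / 0.32302 = 0.5411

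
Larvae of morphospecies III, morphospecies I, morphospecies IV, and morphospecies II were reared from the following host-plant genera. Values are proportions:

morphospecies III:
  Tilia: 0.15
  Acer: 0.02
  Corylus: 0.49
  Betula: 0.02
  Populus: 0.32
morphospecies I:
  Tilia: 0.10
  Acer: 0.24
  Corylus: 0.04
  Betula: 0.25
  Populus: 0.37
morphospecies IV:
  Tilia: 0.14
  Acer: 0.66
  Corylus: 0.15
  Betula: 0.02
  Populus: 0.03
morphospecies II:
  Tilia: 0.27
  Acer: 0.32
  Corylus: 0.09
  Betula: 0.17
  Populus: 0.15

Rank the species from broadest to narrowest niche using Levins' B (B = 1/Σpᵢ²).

morphospecies II > morphospecies I > morphospecies III > morphospecies IV

Σp_IIIᵢ² = 0.15² + 0.02² + 0.49² + 0.02² + 0.32² = 0.0225 + 0.0004 + 0.2401 + 0.0004 + 0.1024 = 0.3658
B_III = 1 / 0.3658 = 2.7337
Σp_Iᵢ² = 0.10² + 0.24² + 0.04² + 0.25² + 0.37² = 0.0100 + 0.0576 + 0.0016 + 0.0625 + 0.1369 = 0.2686
B_I = 1 / 0.2686 = 3.7230
Σp_IVᵢ² = 0.14² + 0.66² + 0.15² + 0.02² + 0.03² = 0.0196 + 0.4356 + 0.0225 + 0.0004 + 0.0009 = 0.4790
B_IV = 1 / 0.4790 = 2.0877
Σp_IIᵢ² = 0.27² + 0.32² + 0.09² + 0.17² + 0.15² = 0.0729 + 0.1024 + 0.0081 + 0.0289 + 0.0225 = 0.2348
B_II = 1 / 0.2348 = 4.2589
Ranking by B (broadest → narrowest): morphospecies II (4.26) > morphospecies I (3.72) > morphospecies III (2.73) > morphospecies IV (2.09)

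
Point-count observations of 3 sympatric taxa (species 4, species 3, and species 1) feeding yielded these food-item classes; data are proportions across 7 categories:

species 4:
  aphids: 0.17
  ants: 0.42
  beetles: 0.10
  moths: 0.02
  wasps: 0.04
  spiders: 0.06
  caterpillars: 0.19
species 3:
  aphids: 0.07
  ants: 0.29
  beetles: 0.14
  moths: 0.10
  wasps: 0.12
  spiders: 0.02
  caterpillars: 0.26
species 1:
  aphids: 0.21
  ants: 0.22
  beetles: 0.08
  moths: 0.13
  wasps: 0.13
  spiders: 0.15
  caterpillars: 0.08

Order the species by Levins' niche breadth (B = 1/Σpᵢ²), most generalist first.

species 1 > species 3 > species 4

Σp_4ᵢ² = 0.17² + 0.42² + 0.10² + 0.02² + 0.04² + 0.06² + 0.19² = 0.0289 + 0.1764 + 0.0100 + 0.0004 + 0.0016 + 0.0036 + 0.0361 = 0.2570
B_4 = 1 / 0.2570 = 3.8911
Σp_3ᵢ² = 0.07² + 0.29² + 0.14² + 0.10² + 0.12² + 0.02² + 0.26² = 0.0049 + 0.0841 + 0.0196 + 0.0100 + 0.0144 + 0.0004 + 0.0676 = 0.2010
B_3 = 1 / 0.2010 = 4.9751
Σp_1ᵢ² = 0.21² + 0.22² + 0.08² + 0.13² + 0.13² + 0.15² + 0.08² = 0.0441 + 0.0484 + 0.0064 + 0.0169 + 0.0169 + 0.0225 + 0.0064 = 0.1616
B_1 = 1 / 0.1616 = 6.1881
Ranking by B (broadest → narrowest): species 1 (6.19) > species 3 (4.98) > species 4 (3.89)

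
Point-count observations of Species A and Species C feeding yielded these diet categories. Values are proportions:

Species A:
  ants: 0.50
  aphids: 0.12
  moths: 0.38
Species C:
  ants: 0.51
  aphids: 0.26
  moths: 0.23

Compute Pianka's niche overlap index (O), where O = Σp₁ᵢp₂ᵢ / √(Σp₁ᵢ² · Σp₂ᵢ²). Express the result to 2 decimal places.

0.95

Σ p₁ᵢp₂ᵢ = 0.2550 + 0.0312 + 0.0874 = 0.3736
Σp_1ᵢ² = 0.50² + 0.12² + 0.38² = 0.2500 + 0.0144 + 0.1444 = 0.4088
Σp_2ᵢ² = 0.51² + 0.26² + 0.23² = 0.2601 + 0.0676 + 0.0529 = 0.3806
O = 0.3736 / √(0.4088 × 0.3806) = 0.3736 / 0.39445 = 0.9471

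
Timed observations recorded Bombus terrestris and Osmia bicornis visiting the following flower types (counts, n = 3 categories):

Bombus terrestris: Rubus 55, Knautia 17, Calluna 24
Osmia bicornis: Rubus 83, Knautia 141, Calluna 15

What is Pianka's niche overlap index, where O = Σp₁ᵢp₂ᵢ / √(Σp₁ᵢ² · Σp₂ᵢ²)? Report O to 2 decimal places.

0.71

Proportions for Bombus terrestris (n=96): 55/96=0.5729, 17/96=0.1771, 24/96=0.2500
Proportions for Osmia bicornis (n=239): 83/239=0.3473, 141/239=0.5900, 15/239=0.0628
Σ p₁ᵢp₂ᵢ = 0.198968 + 0.104489 + 0.015700 = 0.319157
Σp_1ᵢ² = 0.5729² + 0.1771² + 0.2500² = 0.328214 + 0.031364 + 0.062500 = 0.422078
Σp_2ᵢ² = 0.3473² + 0.5900² + 0.0628² = 0.120617 + 0.348100 + 0.003944 = 0.472661
O = 0.319157 / √(0.422078 × 0.472661) = 0.319157 / 0.4466540 = 0.7146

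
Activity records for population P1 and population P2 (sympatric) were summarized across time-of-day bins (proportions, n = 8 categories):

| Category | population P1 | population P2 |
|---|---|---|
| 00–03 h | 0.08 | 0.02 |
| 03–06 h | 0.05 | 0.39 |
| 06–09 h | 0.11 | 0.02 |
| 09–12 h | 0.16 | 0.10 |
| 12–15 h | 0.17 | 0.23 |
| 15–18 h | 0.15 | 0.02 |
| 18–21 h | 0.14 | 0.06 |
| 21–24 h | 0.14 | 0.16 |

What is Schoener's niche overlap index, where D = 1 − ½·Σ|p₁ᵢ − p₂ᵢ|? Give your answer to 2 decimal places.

Σ|p₁ᵢ − p₂ᵢ| = 0.06 + 0.34 + 0.09 + 0.06 + 0.06 + 0.13 + 0.08 + 0.02 = 0.84
D = 1 − ½ × 0.84 = 1 − 0.420 = 0.5800

0.58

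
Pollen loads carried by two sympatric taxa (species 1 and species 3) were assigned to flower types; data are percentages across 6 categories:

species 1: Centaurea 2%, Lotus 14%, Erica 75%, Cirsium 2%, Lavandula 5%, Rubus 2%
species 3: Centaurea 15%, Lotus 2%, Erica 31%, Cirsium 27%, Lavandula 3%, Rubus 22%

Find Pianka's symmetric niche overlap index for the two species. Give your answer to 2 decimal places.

0.66

Convert percentages to proportions (divide by 100).
Σ p₁ᵢp₂ᵢ = 0.0030 + 0.0028 + 0.2325 + 0.0054 + 0.0015 + 0.0044 = 0.2496
Σp_1ᵢ² = 0.02² + 0.14² + 0.75² + 0.02² + 0.05² + 0.02² = 0.0004 + 0.0196 + 0.5625 + 0.0004 + 0.0025 + 0.0004 = 0.5858
Σp_2ᵢ² = 0.15² + 0.02² + 0.31² + 0.27² + 0.03² + 0.22² = 0.0225 + 0.0004 + 0.0961 + 0.0729 + 0.0009 + 0.0484 = 0.2412
O = 0.2496 / √(0.5858 × 0.2412) = 0.2496 / 0.37589 = 0.6640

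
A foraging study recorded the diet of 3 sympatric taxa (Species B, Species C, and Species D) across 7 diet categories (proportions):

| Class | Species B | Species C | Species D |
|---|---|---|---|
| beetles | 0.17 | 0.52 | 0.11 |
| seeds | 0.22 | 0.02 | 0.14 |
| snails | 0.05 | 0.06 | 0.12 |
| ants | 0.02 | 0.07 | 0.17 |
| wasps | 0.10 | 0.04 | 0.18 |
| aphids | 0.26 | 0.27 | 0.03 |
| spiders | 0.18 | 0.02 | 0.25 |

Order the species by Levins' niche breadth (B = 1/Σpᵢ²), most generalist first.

Species D > Species B > Species C

Σp_Bᵢ² = 0.17² + 0.22² + 0.05² + 0.02² + 0.10² + 0.26² + 0.18² = 0.0289 + 0.0484 + 0.0025 + 0.0004 + 0.0100 + 0.0676 + 0.0324 = 0.1902
B_B = 1 / 0.1902 = 5.2576
Σp_Cᵢ² = 0.52² + 0.02² + 0.06² + 0.07² + 0.04² + 0.27² + 0.02² = 0.2704 + 0.0004 + 0.0036 + 0.0049 + 0.0016 + 0.0729 + 0.0004 = 0.3542
B_C = 1 / 0.3542 = 2.8233
Σp_Dᵢ² = 0.11² + 0.14² + 0.12² + 0.17² + 0.18² + 0.03² + 0.25² = 0.0121 + 0.0196 + 0.0144 + 0.0289 + 0.0324 + 0.0009 + 0.0625 = 0.1708
B_D = 1 / 0.1708 = 5.8548
Ranking by B (broadest → narrowest): Species D (5.85) > Species B (5.26) > Species C (2.82)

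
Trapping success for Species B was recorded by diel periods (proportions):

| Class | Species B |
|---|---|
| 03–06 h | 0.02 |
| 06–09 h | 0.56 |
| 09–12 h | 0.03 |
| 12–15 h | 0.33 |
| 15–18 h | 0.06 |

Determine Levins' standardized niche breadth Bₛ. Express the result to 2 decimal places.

0.33

Σpᵢ² = 0.02² + 0.56² + 0.03² + 0.33² + 0.06² = 0.0004 + 0.3136 + 0.0009 + 0.1089 + 0.0036 = 0.4274
B = 1 / 0.4274 = 2.3397
Bₛ = (B − 1)/(n − 1) = (2.3397 − 1)/(5 − 1) = 1.3397/4 = 0.3349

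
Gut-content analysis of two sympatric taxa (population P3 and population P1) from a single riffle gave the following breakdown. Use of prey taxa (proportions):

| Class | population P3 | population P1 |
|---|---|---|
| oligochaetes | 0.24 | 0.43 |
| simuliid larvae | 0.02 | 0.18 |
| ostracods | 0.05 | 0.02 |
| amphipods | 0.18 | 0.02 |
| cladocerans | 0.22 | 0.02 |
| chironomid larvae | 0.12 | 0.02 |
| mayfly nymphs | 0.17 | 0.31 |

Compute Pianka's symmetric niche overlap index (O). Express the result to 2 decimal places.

Σ p₁ᵢp₂ᵢ = 0.1032 + 0.0036 + 0.0010 + 0.0036 + 0.0044 + 0.0024 + 0.0527 = 0.1709
Σp_1ᵢ² = 0.24² + 0.02² + 0.05² + 0.18² + 0.22² + 0.12² + 0.17² = 0.0576 + 0.0004 + 0.0025 + 0.0324 + 0.0484 + 0.0144 + 0.0289 = 0.1846
Σp_2ᵢ² = 0.43² + 0.18² + 0.02² + 0.02² + 0.02² + 0.02² + 0.31² = 0.1849 + 0.0324 + 0.0004 + 0.0004 + 0.0004 + 0.0004 + 0.0961 = 0.3150
O = 0.1709 / √(0.1846 × 0.3150) = 0.1709 / 0.24114 = 0.7087

0.71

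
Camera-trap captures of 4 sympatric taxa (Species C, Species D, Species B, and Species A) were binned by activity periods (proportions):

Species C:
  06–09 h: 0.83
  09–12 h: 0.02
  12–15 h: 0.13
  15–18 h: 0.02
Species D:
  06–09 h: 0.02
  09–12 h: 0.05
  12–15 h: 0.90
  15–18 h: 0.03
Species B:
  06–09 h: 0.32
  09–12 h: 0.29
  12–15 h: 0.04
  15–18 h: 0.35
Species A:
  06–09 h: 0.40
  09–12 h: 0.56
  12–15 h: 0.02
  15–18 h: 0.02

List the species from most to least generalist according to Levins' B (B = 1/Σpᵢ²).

Σp_Cᵢ² = 0.83² + 0.02² + 0.13² + 0.02² = 0.6889 + 0.0004 + 0.0169 + 0.0004 = 0.7066
B_C = 1 / 0.7066 = 1.4152
Σp_Dᵢ² = 0.02² + 0.05² + 0.90² + 0.03² = 0.0004 + 0.0025 + 0.8100 + 0.0009 = 0.8138
B_D = 1 / 0.8138 = 1.2288
Σp_Bᵢ² = 0.32² + 0.29² + 0.04² + 0.35² = 0.1024 + 0.0841 + 0.0016 + 0.1225 = 0.3106
B_B = 1 / 0.3106 = 3.2196
Σp_Aᵢ² = 0.40² + 0.56² + 0.02² + 0.02² = 0.1600 + 0.3136 + 0.0004 + 0.0004 = 0.4744
B_A = 1 / 0.4744 = 2.1079
Ranking by B (broadest → narrowest): Species B (3.22) > Species A (2.11) > Species C (1.42) > Species D (1.23)

Species B > Species A > Species C > Species D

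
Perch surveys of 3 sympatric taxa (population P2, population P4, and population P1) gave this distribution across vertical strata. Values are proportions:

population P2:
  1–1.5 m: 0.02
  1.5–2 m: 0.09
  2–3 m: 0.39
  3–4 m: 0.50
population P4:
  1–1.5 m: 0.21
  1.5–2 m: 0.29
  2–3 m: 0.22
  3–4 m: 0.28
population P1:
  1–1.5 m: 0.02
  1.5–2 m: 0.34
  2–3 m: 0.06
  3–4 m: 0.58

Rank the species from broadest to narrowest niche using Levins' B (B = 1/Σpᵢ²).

Σp_P2ᵢ² = 0.02² + 0.09² + 0.39² + 0.50² = 0.0004 + 0.0081 + 0.1521 + 0.2500 = 0.4106
B_P2 = 1 / 0.4106 = 2.4355
Σp_P4ᵢ² = 0.21² + 0.29² + 0.22² + 0.28² = 0.0441 + 0.0841 + 0.0484 + 0.0784 = 0.2550
B_P4 = 1 / 0.2550 = 3.9216
Σp_P1ᵢ² = 0.02² + 0.34² + 0.06² + 0.58² = 0.0004 + 0.1156 + 0.0036 + 0.3364 = 0.4560
B_P1 = 1 / 0.4560 = 2.1930
Ranking by B (broadest → narrowest): population P4 (3.92) > population P2 (2.44) > population P1 (2.19)

population P4 > population P2 > population P1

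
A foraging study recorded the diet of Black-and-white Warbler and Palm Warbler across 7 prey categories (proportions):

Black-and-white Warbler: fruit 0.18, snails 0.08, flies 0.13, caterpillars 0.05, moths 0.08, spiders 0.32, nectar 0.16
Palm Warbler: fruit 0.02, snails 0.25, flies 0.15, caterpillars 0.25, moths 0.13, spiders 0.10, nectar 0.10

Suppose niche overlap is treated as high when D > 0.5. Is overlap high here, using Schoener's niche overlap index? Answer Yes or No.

Σ|p₁ᵢ − p₂ᵢ| = 0.16 + 0.17 + 0.02 + 0.20 + 0.05 + 0.22 + 0.06 = 0.88
D = 1 − ½ × 0.88 = 1 − 0.440 = 0.5600
D = 0.5600 > 0.5 → Yes.

Yes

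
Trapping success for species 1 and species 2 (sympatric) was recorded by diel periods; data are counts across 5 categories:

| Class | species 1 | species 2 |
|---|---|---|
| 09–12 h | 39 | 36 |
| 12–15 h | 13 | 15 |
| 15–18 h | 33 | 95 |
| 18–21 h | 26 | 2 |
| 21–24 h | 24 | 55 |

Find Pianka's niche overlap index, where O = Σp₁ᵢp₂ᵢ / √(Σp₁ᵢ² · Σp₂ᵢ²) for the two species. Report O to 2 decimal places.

Proportions for species 1 (n=135): 39/135=0.2889, 13/135=0.0963, 33/135=0.2444, 26/135=0.1926, 24/135=0.1778
Proportions for species 2 (n=203): 36/203=0.1773, 15/203=0.0739, 95/203=0.4680, 2/203=0.0099, 55/203=0.2709
Σ p₁ᵢp₂ᵢ = 0.051222 + 0.007117 + 0.114379 + 0.001907 + 0.048166 = 0.222791
Σp_1ᵢ² = 0.2889² + 0.0963² + 0.2444² + 0.1926² + 0.1778² = 0.083463 + 0.009274 + 0.059731 + 0.037095 + 0.031613 = 0.221176
Σp_2ᵢ² = 0.1773² + 0.0739² + 0.4680² + 0.0099² + 0.2709² = 0.031435 + 0.005461 + 0.219024 + 0.000098 + 0.073387 = 0.329405
O = 0.222791 / √(0.221176 × 0.329405) = 0.222791 / 0.2699194 = 0.8254

0.83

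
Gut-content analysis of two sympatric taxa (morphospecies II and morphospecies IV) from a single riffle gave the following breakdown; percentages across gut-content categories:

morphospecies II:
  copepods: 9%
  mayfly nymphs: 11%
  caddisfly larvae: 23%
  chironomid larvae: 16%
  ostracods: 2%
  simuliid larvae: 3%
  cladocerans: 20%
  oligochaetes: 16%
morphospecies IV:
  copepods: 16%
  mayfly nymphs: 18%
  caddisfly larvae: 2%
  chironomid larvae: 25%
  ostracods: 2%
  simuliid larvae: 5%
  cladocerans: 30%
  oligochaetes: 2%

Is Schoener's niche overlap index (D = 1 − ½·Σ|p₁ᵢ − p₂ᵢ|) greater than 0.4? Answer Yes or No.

Yes

Convert percentages to proportions (divide by 100).
Σ|p₁ᵢ − p₂ᵢ| = 0.07 + 0.07 + 0.21 + 0.09 + 0.00 + 0.02 + 0.10 + 0.14 = 0.70
D = 1 − ½ × 0.70 = 1 − 0.350 = 0.6500
D = 0.6500 > 0.4 → Yes.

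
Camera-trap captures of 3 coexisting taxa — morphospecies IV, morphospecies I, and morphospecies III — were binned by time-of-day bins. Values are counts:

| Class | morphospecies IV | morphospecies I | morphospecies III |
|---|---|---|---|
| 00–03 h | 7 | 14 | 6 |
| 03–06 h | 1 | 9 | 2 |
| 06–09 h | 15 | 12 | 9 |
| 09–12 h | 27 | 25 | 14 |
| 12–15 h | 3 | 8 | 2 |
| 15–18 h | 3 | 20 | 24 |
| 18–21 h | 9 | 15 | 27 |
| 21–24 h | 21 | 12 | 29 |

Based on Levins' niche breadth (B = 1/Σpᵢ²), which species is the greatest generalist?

morphospecies I

Proportions for morphospecies IV (n=86): 7/86=0.0814, 1/86=0.0116, 15/86=0.1744, 27/86=0.3140, 3/86=0.0349, 3/86=0.0349, 9/86=0.1047, 21/86=0.2442
Proportions for morphospecies I (n=115): 14/115=0.1217, 9/115=0.0783, 12/115=0.1043, 25/115=0.2174, 8/115=0.0696, 20/115=0.1739, 15/115=0.1304, 12/115=0.1043
Proportions for morphospecies III (n=113): 6/113=0.0531, 2/113=0.0177, 9/113=0.0796, 14/113=0.1239, 2/113=0.0177, 24/113=0.2124, 27/113=0.2389, 29/113=0.2566
Σp_IVᵢ² = 0.0814² + 0.0116² + 0.1744² + 0.3140² + 0.0349² + 0.0349² + 0.1047² + 0.2442² = 0.006626 + 0.000135 + 0.030415 + 0.098596 + 0.001218 + 0.001218 + 0.010962 + 0.059634 = 0.208804
B_IV = 1 / 0.208804 = 4.7892
Σp_Iᵢ² = 0.1217² + 0.0783² + 0.1043² + 0.2174² + 0.0696² + 0.1739² + 0.1304² + 0.1043² = 0.014811 + 0.006131 + 0.010878 + 0.047263 + 0.004844 + 0.030241 + 0.017004 + 0.010878 = 0.142050
B_I = 1 / 0.142050 = 7.0398
Σp_IIIᵢ² = 0.0531² + 0.0177² + 0.0796² + 0.1239² + 0.0177² + 0.2124² + 0.2389² + 0.2566² = 0.002820 + 0.000313 + 0.006336 + 0.015351 + 0.000313 + 0.045114 + 0.057073 + 0.065844 = 0.193164
B_III = 1 / 0.193164 = 5.1769
Highest B → broadest niche (most generalist): morphospecies I (B = 7.04).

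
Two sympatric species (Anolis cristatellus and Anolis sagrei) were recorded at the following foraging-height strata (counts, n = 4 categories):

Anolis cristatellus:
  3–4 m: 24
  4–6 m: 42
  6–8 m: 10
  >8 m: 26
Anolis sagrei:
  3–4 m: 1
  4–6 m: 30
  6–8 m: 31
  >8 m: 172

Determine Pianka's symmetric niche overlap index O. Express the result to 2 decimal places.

Proportions for Anolis cristatellus (n=102): 24/102=0.2353, 42/102=0.4118, 10/102=0.0980, 26/102=0.2549
Proportions for Anolis sagrei (n=234): 1/234=0.0043, 30/234=0.1282, 31/234=0.1325, 172/234=0.7350
Σ p₁ᵢp₂ᵢ = 0.001012 + 0.052793 + 0.012985 + 0.187352 = 0.254142
Σp_1ᵢ² = 0.2353² + 0.4118² + 0.0980² + 0.2549² = 0.055366 + 0.169579 + 0.009604 + 0.064974 = 0.299523
Σp_2ᵢ² = 0.0043² + 0.1282² + 0.1325² + 0.7350² = 0.000018 + 0.016435 + 0.017556 + 0.540225 = 0.574234
O = 0.254142 / √(0.299523 × 0.574234) = 0.254142 / 0.4147244 = 0.6128

0.61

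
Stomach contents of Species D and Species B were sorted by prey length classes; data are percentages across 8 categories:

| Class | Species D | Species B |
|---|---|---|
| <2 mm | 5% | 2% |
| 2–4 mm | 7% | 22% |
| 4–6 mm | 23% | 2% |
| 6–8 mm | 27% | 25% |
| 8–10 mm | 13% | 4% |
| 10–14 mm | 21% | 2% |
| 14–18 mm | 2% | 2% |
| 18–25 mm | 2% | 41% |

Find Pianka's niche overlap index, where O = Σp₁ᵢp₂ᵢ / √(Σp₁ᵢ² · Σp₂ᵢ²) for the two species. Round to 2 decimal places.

Convert percentages to proportions (divide by 100).
Σ p₁ᵢp₂ᵢ = 0.0010 + 0.0154 + 0.0046 + 0.0675 + 0.0052 + 0.0042 + 0.0004 + 0.0082 = 0.1065
Σp_1ᵢ² = 0.05² + 0.07² + 0.23² + 0.27² + 0.13² + 0.21² + 0.02² + 0.02² = 0.0025 + 0.0049 + 0.0529 + 0.0729 + 0.0169 + 0.0441 + 0.0004 + 0.0004 = 0.1950
Σp_2ᵢ² = 0.02² + 0.22² + 0.02² + 0.25² + 0.04² + 0.02² + 0.02² + 0.41² = 0.0004 + 0.0484 + 0.0004 + 0.0625 + 0.0016 + 0.0004 + 0.0004 + 0.1681 = 0.2822
O = 0.1065 / √(0.1950 × 0.2822) = 0.1065 / 0.23458 = 0.4540

0.45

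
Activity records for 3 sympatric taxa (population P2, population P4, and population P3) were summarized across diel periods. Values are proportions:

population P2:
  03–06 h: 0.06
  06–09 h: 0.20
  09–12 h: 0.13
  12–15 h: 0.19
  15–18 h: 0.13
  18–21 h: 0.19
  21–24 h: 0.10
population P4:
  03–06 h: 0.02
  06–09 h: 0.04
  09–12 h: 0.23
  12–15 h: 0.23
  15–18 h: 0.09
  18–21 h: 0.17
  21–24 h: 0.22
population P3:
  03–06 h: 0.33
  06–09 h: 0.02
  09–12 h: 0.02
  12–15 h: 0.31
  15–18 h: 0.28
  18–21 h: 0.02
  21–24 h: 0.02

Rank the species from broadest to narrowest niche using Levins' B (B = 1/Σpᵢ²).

Σp_P2ᵢ² = 0.06² + 0.20² + 0.13² + 0.19² + 0.13² + 0.19² + 0.10² = 0.0036 + 0.0400 + 0.0169 + 0.0361 + 0.0169 + 0.0361 + 0.0100 = 0.1596
B_P2 = 1 / 0.1596 = 6.2657
Σp_P4ᵢ² = 0.02² + 0.04² + 0.23² + 0.23² + 0.09² + 0.17² + 0.22² = 0.0004 + 0.0016 + 0.0529 + 0.0529 + 0.0081 + 0.0289 + 0.0484 = 0.1932
B_P4 = 1 / 0.1932 = 5.1760
Σp_P3ᵢ² = 0.33² + 0.02² + 0.02² + 0.31² + 0.28² + 0.02² + 0.02² = 0.1089 + 0.0004 + 0.0004 + 0.0961 + 0.0784 + 0.0004 + 0.0004 = 0.2850
B_P3 = 1 / 0.2850 = 3.5088
Ranking by B (broadest → narrowest): population P2 (6.27) > population P4 (5.18) > population P3 (3.51)

population P2 > population P4 > population P3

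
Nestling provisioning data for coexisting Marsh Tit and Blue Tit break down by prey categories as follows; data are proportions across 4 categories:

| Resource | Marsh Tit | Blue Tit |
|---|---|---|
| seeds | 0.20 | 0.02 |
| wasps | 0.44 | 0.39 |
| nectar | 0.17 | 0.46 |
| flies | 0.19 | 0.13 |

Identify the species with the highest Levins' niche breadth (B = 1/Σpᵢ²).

Marsh Tit

Σp_Marsᵢ² = 0.20² + 0.44² + 0.17² + 0.19² = 0.0400 + 0.1936 + 0.0289 + 0.0361 = 0.2986
B_Mars = 1 / 0.2986 = 3.3490
Σp_Blueᵢ² = 0.02² + 0.39² + 0.46² + 0.13² = 0.0004 + 0.1521 + 0.2116 + 0.0169 = 0.3810
B_Blue = 1 / 0.3810 = 2.6247
Highest B → broadest niche (most generalist): Marsh Tit (B = 3.35).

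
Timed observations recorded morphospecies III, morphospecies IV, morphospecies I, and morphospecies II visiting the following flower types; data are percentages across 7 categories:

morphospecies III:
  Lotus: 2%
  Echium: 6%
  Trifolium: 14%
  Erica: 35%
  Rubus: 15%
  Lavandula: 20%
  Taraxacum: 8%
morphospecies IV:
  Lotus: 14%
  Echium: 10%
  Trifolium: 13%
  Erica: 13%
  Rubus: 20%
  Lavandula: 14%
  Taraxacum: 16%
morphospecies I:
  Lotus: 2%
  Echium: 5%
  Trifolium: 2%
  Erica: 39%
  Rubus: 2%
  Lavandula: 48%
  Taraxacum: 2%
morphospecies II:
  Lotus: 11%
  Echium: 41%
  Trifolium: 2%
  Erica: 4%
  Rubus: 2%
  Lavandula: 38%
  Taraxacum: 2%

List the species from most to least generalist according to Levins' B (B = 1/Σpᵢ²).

morphospecies IV > morphospecies III > morphospecies II > morphospecies I

Convert percentages to proportions (divide by 100).
Σp_IIIᵢ² = 0.02² + 0.06² + 0.14² + 0.35² + 0.15² + 0.20² + 0.08² = 0.0004 + 0.0036 + 0.0196 + 0.1225 + 0.0225 + 0.0400 + 0.0064 = 0.2150
B_III = 1 / 0.2150 = 4.6512
Σp_IVᵢ² = 0.14² + 0.10² + 0.13² + 0.13² + 0.20² + 0.14² + 0.16² = 0.0196 + 0.0100 + 0.0169 + 0.0169 + 0.0400 + 0.0196 + 0.0256 = 0.1486
B_IV = 1 / 0.1486 = 6.7295
Σp_Iᵢ² = 0.02² + 0.05² + 0.02² + 0.39² + 0.02² + 0.48² + 0.02² = 0.0004 + 0.0025 + 0.0004 + 0.1521 + 0.0004 + 0.2304 + 0.0004 = 0.3866
B_I = 1 / 0.3866 = 2.5867
Σp_IIᵢ² = 0.11² + 0.41² + 0.02² + 0.04² + 0.02² + 0.38² + 0.02² = 0.0121 + 0.1681 + 0.0004 + 0.0016 + 0.0004 + 0.1444 + 0.0004 = 0.3274
B_II = 1 / 0.3274 = 3.0544
Ranking by B (broadest → narrowest): morphospecies IV (6.73) > morphospecies III (4.65) > morphospecies II (3.05) > morphospecies I (2.59)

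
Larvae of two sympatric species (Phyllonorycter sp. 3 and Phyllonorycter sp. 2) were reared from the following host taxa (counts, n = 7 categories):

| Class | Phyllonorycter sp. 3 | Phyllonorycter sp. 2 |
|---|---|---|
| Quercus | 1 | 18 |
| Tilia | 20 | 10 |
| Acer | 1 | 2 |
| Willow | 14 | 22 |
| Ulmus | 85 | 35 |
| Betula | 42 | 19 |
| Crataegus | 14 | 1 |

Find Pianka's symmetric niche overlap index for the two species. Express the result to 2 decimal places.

Proportions for Phyllonorycter sp. 3 (n=177): 1/177=0.0056, 20/177=0.1130, 1/177=0.0056, 14/177=0.0791, 85/177=0.4802, 42/177=0.2373, 14/177=0.0791
Proportions for Phyllonorycter sp. 2 (n=107): 18/107=0.1682, 10/107=0.0935, 2/107=0.0187, 22/107=0.2056, 35/107=0.3271, 19/107=0.1776, 1/107=0.0093
Σ p₁ᵢp₂ᵢ = 0.000942 + 0.010566 + 0.000105 + 0.016263 + 0.157073 + 0.042144 + 0.000736 = 0.227829
Σp_1ᵢ² = 0.0056² + 0.1130² + 0.0056² + 0.0791² + 0.4802² + 0.2373² + 0.0791² = 0.000031 + 0.012769 + 0.000031 + 0.006257 + 0.230592 + 0.056311 + 0.006257 = 0.312248
Σp_2ᵢ² = 0.1682² + 0.0935² + 0.0187² + 0.2056² + 0.3271² + 0.1776² + 0.0093² = 0.028291 + 0.008742 + 0.000350 + 0.042271 + 0.106994 + 0.031542 + 0.000086 = 0.218276
O = 0.227829 / √(0.312248 × 0.218276) = 0.227829 / 0.2610675 = 0.8727

0.87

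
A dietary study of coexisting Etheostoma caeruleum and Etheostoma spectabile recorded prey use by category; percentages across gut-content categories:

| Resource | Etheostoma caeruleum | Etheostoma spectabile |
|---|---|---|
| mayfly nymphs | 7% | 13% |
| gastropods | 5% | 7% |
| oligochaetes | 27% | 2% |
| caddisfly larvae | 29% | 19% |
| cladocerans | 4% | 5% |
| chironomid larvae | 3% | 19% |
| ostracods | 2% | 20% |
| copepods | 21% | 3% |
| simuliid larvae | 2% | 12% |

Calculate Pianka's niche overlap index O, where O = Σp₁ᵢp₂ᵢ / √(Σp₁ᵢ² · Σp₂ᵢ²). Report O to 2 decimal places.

Convert percentages to proportions (divide by 100).
Σ p₁ᵢp₂ᵢ = 0.0091 + 0.0035 + 0.0054 + 0.0551 + 0.0020 + 0.0057 + 0.0040 + 0.0063 + 0.0024 = 0.0935
Σp_1ᵢ² = 0.07² + 0.05² + 0.27² + 0.29² + 0.04² + 0.03² + 0.02² + 0.21² + 0.02² = 0.0049 + 0.0025 + 0.0729 + 0.0841 + 0.0016 + 0.0009 + 0.0004 + 0.0441 + 0.0004 = 0.2118
Σp_2ᵢ² = 0.13² + 0.07² + 0.02² + 0.19² + 0.05² + 0.19² + 0.20² + 0.03² + 0.12² = 0.0169 + 0.0049 + 0.0004 + 0.0361 + 0.0025 + 0.0361 + 0.0400 + 0.0009 + 0.0144 = 0.1522
O = 0.0935 / √(0.2118 × 0.1522) = 0.0935 / 0.17954 = 0.5208

0.52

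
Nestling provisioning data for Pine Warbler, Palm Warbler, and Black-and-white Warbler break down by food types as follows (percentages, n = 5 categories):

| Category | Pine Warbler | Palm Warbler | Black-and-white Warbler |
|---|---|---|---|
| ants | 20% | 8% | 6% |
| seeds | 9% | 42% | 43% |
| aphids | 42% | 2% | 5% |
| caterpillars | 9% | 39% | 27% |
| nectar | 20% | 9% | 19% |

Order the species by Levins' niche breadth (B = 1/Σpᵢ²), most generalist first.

Convert percentages to proportions (divide by 100).
Σp_Pineᵢ² = 0.20² + 0.09² + 0.42² + 0.09² + 0.20² = 0.0400 + 0.0081 + 0.1764 + 0.0081 + 0.0400 = 0.2726
B_Pine = 1 / 0.2726 = 3.6684
Σp_Palmᵢ² = 0.08² + 0.42² + 0.02² + 0.39² + 0.09² = 0.0064 + 0.1764 + 0.0004 + 0.1521 + 0.0081 = 0.3434
B_Palm = 1 / 0.3434 = 2.9121
Σp_Blacᵢ² = 0.06² + 0.43² + 0.05² + 0.27² + 0.19² = 0.0036 + 0.1849 + 0.0025 + 0.0729 + 0.0361 = 0.3000
B_Blac = 1 / 0.3000 = 3.3333
Ranking by B (broadest → narrowest): Pine Warbler (3.67) > Black-and-white Warbler (3.33) > Palm Warbler (2.91)

Pine Warbler > Black-and-white Warbler > Palm Warbler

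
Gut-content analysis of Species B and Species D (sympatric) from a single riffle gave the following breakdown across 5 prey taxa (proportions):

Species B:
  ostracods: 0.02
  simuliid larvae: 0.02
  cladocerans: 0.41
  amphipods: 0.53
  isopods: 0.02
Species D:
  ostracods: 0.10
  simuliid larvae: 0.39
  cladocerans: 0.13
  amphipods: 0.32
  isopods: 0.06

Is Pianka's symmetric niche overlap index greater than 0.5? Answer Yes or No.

Σ p₁ᵢp₂ᵢ = 0.0020 + 0.0078 + 0.0533 + 0.1696 + 0.0012 = 0.2339
Σp_1ᵢ² = 0.02² + 0.02² + 0.41² + 0.53² + 0.02² = 0.0004 + 0.0004 + 0.1681 + 0.2809 + 0.0004 = 0.4502
Σp_2ᵢ² = 0.10² + 0.39² + 0.13² + 0.32² + 0.06² = 0.0100 + 0.1521 + 0.0169 + 0.1024 + 0.0036 = 0.2850
O = 0.2339 / √(0.4502 × 0.2850) = 0.2339 / 0.35820 = 0.6530
O = 0.6530 > 0.5 → Yes.

Yes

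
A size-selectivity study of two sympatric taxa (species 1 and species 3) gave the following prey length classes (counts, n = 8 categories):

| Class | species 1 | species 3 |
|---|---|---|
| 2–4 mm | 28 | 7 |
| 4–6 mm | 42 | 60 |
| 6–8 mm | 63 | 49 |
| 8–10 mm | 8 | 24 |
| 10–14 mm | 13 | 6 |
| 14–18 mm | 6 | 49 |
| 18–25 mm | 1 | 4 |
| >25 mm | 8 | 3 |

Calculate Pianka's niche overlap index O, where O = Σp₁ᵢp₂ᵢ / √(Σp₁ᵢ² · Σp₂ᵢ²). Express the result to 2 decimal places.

Proportions for species 1 (n=169): 28/169=0.1657, 42/169=0.2485, 63/169=0.3728, 8/169=0.0473, 13/169=0.0769, 6/169=0.0355, 1/169=0.0059, 8/169=0.0473
Proportions for species 3 (n=202): 7/202=0.0347, 60/202=0.2970, 49/202=0.2426, 24/202=0.1188, 6/202=0.0297, 49/202=0.2426, 4/202=0.0198, 3/202=0.0149
Σ p₁ᵢp₂ᵢ = 0.005750 + 0.073805 + 0.090441 + 0.005619 + 0.002284 + 0.008612 + 0.000117 + 0.000705 = 0.187333
Σp_1ᵢ² = 0.1657² + 0.2485² + 0.3728² + 0.0473² + 0.0769² + 0.0355² + 0.0059² + 0.0473² = 0.027456 + 0.061752 + 0.138980 + 0.002237 + 0.005914 + 0.001260 + 0.000035 + 0.002237 = 0.239871
Σp_2ᵢ² = 0.0347² + 0.2970² + 0.2426² + 0.1188² + 0.0297² + 0.2426² + 0.0198² + 0.0149² = 0.001204 + 0.088209 + 0.058855 + 0.014113 + 0.000882 + 0.058855 + 0.000392 + 0.000222 = 0.222732
O = 0.187333 / √(0.239871 × 0.222732) = 0.187333 / 0.2311427 = 0.8105

0.81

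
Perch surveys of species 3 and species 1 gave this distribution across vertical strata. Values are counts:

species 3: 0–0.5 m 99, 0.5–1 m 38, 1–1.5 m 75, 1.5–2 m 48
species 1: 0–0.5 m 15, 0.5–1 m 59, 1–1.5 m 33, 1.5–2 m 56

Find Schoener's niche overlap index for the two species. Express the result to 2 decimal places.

Proportions for species 3 (n=260): 99/260=0.3808, 38/260=0.1462, 75/260=0.2885, 48/260=0.1846
Proportions for species 1 (n=163): 15/163=0.0920, 59/163=0.3620, 33/163=0.2025, 56/163=0.3436
Σ|p₁ᵢ − p₂ᵢ| = 0.2888 + 0.2158 + 0.0860 + 0.1590 = 0.7496
D = 1 − ½ × 0.7496 = 1 − 0.37480 = 0.62520

0.63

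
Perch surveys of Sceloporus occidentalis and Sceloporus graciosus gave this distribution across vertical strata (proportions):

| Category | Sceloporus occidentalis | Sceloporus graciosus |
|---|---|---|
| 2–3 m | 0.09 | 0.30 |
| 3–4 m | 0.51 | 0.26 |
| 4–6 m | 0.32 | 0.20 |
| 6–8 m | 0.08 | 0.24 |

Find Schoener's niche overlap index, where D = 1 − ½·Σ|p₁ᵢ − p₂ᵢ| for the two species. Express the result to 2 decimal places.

Σ|p₁ᵢ − p₂ᵢ| = 0.21 + 0.25 + 0.12 + 0.16 = 0.74
D = 1 − ½ × 0.74 = 1 − 0.370 = 0.6300

0.63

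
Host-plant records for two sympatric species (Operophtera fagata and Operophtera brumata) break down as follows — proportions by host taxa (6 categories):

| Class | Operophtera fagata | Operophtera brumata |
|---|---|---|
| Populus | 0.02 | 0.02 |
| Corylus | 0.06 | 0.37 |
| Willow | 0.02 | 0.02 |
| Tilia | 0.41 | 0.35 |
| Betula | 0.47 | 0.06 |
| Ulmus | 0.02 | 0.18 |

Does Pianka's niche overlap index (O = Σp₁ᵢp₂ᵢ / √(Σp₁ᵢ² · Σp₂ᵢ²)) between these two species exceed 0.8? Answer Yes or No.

No

Σ p₁ᵢp₂ᵢ = 0.0004 + 0.0222 + 0.0004 + 0.1435 + 0.0282 + 0.0036 = 0.1983
Σp_1ᵢ² = 0.02² + 0.06² + 0.02² + 0.41² + 0.47² + 0.02² = 0.0004 + 0.0036 + 0.0004 + 0.1681 + 0.2209 + 0.0004 = 0.3938
Σp_2ᵢ² = 0.02² + 0.37² + 0.02² + 0.35² + 0.06² + 0.18² = 0.0004 + 0.1369 + 0.0004 + 0.1225 + 0.0036 + 0.0324 = 0.2962
O = 0.1983 / √(0.3938 × 0.2962) = 0.1983 / 0.34153 = 0.5806
O = 0.5806 < 0.8 → No.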